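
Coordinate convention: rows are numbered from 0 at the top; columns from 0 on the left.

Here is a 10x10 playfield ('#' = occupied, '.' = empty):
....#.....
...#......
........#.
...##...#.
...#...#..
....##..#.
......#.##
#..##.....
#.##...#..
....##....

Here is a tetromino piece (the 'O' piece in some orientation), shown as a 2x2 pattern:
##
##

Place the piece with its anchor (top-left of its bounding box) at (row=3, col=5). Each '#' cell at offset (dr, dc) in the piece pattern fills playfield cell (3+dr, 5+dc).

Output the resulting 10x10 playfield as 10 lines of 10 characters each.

Fill (3+0,5+0) = (3,5)
Fill (3+0,5+1) = (3,6)
Fill (3+1,5+0) = (4,5)
Fill (3+1,5+1) = (4,6)

Answer: ....#.....
...#......
........#.
...####.#.
...#.###..
....##..#.
......#.##
#..##.....
#.##...#..
....##....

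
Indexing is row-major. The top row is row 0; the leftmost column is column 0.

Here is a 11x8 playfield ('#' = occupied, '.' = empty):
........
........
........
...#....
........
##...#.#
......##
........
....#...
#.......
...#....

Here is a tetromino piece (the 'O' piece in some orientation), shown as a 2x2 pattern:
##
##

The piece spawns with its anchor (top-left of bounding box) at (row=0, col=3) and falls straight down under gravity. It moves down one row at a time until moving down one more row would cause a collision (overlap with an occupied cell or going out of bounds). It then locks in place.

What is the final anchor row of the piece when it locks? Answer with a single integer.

Answer: 1

Derivation:
Spawn at (row=0, col=3). Try each row:
  row 0: fits
  row 1: fits
  row 2: blocked -> lock at row 1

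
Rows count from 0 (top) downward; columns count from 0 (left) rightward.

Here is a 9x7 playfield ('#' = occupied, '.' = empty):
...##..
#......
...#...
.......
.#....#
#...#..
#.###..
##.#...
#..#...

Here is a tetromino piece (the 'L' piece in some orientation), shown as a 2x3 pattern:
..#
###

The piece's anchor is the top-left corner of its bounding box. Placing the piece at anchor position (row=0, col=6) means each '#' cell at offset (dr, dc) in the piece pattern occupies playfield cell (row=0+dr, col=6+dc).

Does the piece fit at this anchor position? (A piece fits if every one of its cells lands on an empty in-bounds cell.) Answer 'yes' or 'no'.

Answer: no

Derivation:
Check each piece cell at anchor (0, 6):
  offset (0,2) -> (0,8): out of bounds -> FAIL
  offset (1,0) -> (1,6): empty -> OK
  offset (1,1) -> (1,7): out of bounds -> FAIL
  offset (1,2) -> (1,8): out of bounds -> FAIL
All cells valid: no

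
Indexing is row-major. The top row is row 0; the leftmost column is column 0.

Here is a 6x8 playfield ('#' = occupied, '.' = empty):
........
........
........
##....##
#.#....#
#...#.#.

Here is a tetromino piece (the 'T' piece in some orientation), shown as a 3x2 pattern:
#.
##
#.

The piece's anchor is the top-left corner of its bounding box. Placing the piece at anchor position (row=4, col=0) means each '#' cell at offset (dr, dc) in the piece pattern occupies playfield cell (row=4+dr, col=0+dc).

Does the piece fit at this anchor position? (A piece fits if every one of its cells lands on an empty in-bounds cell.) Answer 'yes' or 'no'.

Check each piece cell at anchor (4, 0):
  offset (0,0) -> (4,0): occupied ('#') -> FAIL
  offset (1,0) -> (5,0): occupied ('#') -> FAIL
  offset (1,1) -> (5,1): empty -> OK
  offset (2,0) -> (6,0): out of bounds -> FAIL
All cells valid: no

Answer: no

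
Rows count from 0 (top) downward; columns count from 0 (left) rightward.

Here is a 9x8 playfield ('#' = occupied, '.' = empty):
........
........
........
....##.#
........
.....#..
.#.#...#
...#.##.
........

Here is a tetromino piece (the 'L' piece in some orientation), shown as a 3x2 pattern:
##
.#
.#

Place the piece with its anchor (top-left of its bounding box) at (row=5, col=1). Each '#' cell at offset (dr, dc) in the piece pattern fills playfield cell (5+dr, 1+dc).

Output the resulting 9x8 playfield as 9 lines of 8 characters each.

Answer: ........
........
........
....##.#
........
.##..#..
.###...#
..##.##.
........

Derivation:
Fill (5+0,1+0) = (5,1)
Fill (5+0,1+1) = (5,2)
Fill (5+1,1+1) = (6,2)
Fill (5+2,1+1) = (7,2)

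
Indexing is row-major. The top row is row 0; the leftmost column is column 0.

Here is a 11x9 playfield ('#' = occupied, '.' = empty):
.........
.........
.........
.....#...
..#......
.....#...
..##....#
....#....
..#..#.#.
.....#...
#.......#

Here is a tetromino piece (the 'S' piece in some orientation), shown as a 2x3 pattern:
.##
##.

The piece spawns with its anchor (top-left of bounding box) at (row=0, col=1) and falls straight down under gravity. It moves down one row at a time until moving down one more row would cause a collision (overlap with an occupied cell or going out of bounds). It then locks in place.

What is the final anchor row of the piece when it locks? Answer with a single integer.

Answer: 2

Derivation:
Spawn at (row=0, col=1). Try each row:
  row 0: fits
  row 1: fits
  row 2: fits
  row 3: blocked -> lock at row 2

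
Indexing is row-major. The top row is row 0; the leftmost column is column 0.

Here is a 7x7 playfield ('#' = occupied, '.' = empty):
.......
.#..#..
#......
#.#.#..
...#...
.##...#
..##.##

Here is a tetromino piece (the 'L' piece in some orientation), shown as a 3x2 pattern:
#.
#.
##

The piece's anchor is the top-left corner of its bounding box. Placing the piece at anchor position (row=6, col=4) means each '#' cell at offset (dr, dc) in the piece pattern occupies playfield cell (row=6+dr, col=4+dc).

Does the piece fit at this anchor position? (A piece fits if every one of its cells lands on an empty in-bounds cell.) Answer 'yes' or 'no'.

Check each piece cell at anchor (6, 4):
  offset (0,0) -> (6,4): empty -> OK
  offset (1,0) -> (7,4): out of bounds -> FAIL
  offset (2,0) -> (8,4): out of bounds -> FAIL
  offset (2,1) -> (8,5): out of bounds -> FAIL
All cells valid: no

Answer: no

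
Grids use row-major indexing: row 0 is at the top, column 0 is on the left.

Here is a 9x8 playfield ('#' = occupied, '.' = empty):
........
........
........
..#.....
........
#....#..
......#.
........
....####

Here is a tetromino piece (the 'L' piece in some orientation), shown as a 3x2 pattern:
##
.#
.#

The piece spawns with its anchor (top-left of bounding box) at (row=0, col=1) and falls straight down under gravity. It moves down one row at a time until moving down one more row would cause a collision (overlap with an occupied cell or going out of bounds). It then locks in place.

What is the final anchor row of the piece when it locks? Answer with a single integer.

Spawn at (row=0, col=1). Try each row:
  row 0: fits
  row 1: blocked -> lock at row 0

Answer: 0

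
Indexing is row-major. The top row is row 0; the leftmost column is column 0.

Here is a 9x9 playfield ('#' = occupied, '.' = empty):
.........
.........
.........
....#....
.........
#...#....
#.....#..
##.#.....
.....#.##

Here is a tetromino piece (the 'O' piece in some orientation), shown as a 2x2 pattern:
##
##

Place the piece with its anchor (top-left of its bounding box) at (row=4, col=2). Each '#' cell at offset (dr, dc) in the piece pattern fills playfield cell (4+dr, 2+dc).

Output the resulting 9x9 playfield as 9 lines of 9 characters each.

Answer: .........
.........
.........
....#....
..##.....
#.###....
#.....#..
##.#.....
.....#.##

Derivation:
Fill (4+0,2+0) = (4,2)
Fill (4+0,2+1) = (4,3)
Fill (4+1,2+0) = (5,2)
Fill (4+1,2+1) = (5,3)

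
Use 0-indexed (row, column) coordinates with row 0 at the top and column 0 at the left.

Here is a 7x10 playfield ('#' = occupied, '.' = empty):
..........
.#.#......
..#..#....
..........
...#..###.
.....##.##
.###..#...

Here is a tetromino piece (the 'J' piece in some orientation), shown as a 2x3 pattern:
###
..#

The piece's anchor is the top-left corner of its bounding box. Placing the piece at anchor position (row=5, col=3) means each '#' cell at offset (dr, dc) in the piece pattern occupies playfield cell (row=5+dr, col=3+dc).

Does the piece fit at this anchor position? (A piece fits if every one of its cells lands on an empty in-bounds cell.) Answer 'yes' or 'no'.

Check each piece cell at anchor (5, 3):
  offset (0,0) -> (5,3): empty -> OK
  offset (0,1) -> (5,4): empty -> OK
  offset (0,2) -> (5,5): occupied ('#') -> FAIL
  offset (1,2) -> (6,5): empty -> OK
All cells valid: no

Answer: no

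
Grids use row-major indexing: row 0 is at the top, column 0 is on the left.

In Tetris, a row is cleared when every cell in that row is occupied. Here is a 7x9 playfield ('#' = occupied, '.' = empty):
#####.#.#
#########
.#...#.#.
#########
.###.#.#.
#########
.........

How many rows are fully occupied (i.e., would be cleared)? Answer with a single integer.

Check each row:
  row 0: 2 empty cells -> not full
  row 1: 0 empty cells -> FULL (clear)
  row 2: 6 empty cells -> not full
  row 3: 0 empty cells -> FULL (clear)
  row 4: 4 empty cells -> not full
  row 5: 0 empty cells -> FULL (clear)
  row 6: 9 empty cells -> not full
Total rows cleared: 3

Answer: 3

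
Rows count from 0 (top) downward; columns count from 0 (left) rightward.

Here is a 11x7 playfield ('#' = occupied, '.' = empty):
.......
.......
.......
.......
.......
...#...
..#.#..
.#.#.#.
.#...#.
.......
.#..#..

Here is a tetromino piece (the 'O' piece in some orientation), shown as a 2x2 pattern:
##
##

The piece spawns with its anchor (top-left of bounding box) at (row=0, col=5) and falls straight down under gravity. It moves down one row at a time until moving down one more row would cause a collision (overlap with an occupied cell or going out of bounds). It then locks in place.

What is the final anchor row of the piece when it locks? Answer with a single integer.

Answer: 5

Derivation:
Spawn at (row=0, col=5). Try each row:
  row 0: fits
  row 1: fits
  row 2: fits
  row 3: fits
  row 4: fits
  row 5: fits
  row 6: blocked -> lock at row 5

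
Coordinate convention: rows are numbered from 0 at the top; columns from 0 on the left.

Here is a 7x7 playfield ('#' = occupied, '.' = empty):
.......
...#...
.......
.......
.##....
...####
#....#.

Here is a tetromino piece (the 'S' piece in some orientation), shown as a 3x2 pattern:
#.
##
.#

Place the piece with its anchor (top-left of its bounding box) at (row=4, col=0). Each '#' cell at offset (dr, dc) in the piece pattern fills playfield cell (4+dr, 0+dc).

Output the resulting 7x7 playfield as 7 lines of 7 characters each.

Fill (4+0,0+0) = (4,0)
Fill (4+1,0+0) = (5,0)
Fill (4+1,0+1) = (5,1)
Fill (4+2,0+1) = (6,1)

Answer: .......
...#...
.......
.......
###....
##.####
##...#.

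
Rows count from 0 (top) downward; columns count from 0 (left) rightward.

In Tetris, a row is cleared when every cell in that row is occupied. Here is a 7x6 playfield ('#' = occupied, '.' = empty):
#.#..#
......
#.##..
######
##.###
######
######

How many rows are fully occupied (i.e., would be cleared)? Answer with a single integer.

Answer: 3

Derivation:
Check each row:
  row 0: 3 empty cells -> not full
  row 1: 6 empty cells -> not full
  row 2: 3 empty cells -> not full
  row 3: 0 empty cells -> FULL (clear)
  row 4: 1 empty cell -> not full
  row 5: 0 empty cells -> FULL (clear)
  row 6: 0 empty cells -> FULL (clear)
Total rows cleared: 3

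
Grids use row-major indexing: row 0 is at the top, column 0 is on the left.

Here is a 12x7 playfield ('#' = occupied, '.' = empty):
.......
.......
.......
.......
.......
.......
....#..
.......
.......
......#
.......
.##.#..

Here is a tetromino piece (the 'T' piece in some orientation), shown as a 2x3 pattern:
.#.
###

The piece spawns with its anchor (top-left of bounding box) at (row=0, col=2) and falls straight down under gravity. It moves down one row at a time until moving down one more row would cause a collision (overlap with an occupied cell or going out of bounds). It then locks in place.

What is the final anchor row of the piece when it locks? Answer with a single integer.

Spawn at (row=0, col=2). Try each row:
  row 0: fits
  row 1: fits
  row 2: fits
  row 3: fits
  row 4: fits
  row 5: blocked -> lock at row 4

Answer: 4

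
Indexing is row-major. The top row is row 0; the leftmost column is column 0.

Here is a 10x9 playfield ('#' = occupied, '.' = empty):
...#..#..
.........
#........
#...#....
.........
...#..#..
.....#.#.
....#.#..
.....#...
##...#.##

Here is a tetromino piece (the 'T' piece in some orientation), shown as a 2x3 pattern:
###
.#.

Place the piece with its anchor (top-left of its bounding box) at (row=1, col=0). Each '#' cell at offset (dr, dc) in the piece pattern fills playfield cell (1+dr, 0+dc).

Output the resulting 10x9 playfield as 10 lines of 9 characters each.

Fill (1+0,0+0) = (1,0)
Fill (1+0,0+1) = (1,1)
Fill (1+0,0+2) = (1,2)
Fill (1+1,0+1) = (2,1)

Answer: ...#..#..
###......
##.......
#...#....
.........
...#..#..
.....#.#.
....#.#..
.....#...
##...#.##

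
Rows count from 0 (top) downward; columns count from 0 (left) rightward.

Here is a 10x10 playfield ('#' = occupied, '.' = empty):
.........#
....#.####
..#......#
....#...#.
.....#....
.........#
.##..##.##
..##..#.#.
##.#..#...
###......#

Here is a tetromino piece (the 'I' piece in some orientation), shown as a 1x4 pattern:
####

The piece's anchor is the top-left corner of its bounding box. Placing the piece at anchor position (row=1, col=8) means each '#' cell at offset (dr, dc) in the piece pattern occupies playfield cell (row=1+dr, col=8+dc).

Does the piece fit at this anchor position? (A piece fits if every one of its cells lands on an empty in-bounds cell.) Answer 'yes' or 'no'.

Check each piece cell at anchor (1, 8):
  offset (0,0) -> (1,8): occupied ('#') -> FAIL
  offset (0,1) -> (1,9): occupied ('#') -> FAIL
  offset (0,2) -> (1,10): out of bounds -> FAIL
  offset (0,3) -> (1,11): out of bounds -> FAIL
All cells valid: no

Answer: no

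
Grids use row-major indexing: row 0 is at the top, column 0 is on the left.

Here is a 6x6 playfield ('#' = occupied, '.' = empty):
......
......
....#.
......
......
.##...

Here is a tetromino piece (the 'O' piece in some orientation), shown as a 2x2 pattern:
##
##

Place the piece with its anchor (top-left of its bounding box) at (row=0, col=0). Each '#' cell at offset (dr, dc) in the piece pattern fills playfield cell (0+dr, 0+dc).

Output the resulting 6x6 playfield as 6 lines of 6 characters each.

Answer: ##....
##....
....#.
......
......
.##...

Derivation:
Fill (0+0,0+0) = (0,0)
Fill (0+0,0+1) = (0,1)
Fill (0+1,0+0) = (1,0)
Fill (0+1,0+1) = (1,1)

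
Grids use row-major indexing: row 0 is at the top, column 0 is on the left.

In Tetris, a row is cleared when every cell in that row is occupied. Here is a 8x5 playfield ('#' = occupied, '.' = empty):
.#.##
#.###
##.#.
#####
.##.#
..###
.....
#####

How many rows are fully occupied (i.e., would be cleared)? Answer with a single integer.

Check each row:
  row 0: 2 empty cells -> not full
  row 1: 1 empty cell -> not full
  row 2: 2 empty cells -> not full
  row 3: 0 empty cells -> FULL (clear)
  row 4: 2 empty cells -> not full
  row 5: 2 empty cells -> not full
  row 6: 5 empty cells -> not full
  row 7: 0 empty cells -> FULL (clear)
Total rows cleared: 2

Answer: 2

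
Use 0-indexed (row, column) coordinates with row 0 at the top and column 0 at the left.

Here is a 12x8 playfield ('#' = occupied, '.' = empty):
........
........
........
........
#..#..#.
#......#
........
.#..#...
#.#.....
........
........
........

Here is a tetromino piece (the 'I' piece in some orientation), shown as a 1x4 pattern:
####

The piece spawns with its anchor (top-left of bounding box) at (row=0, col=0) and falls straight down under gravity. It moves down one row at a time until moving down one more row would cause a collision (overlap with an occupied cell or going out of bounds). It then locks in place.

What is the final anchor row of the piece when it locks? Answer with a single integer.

Answer: 3

Derivation:
Spawn at (row=0, col=0). Try each row:
  row 0: fits
  row 1: fits
  row 2: fits
  row 3: fits
  row 4: blocked -> lock at row 3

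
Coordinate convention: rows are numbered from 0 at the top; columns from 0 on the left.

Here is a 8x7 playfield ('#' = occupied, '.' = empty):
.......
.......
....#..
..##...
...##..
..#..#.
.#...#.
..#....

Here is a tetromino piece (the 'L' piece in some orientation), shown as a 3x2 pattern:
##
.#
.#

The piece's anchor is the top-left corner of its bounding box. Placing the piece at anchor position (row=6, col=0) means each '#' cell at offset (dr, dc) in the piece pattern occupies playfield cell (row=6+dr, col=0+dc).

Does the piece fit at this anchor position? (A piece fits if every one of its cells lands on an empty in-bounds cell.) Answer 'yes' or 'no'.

Answer: no

Derivation:
Check each piece cell at anchor (6, 0):
  offset (0,0) -> (6,0): empty -> OK
  offset (0,1) -> (6,1): occupied ('#') -> FAIL
  offset (1,1) -> (7,1): empty -> OK
  offset (2,1) -> (8,1): out of bounds -> FAIL
All cells valid: no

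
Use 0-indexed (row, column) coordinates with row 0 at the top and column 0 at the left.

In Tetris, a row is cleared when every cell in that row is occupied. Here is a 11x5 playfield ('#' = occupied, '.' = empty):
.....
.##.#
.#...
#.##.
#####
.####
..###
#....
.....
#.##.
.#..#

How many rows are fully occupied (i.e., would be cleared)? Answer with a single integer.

Answer: 1

Derivation:
Check each row:
  row 0: 5 empty cells -> not full
  row 1: 2 empty cells -> not full
  row 2: 4 empty cells -> not full
  row 3: 2 empty cells -> not full
  row 4: 0 empty cells -> FULL (clear)
  row 5: 1 empty cell -> not full
  row 6: 2 empty cells -> not full
  row 7: 4 empty cells -> not full
  row 8: 5 empty cells -> not full
  row 9: 2 empty cells -> not full
  row 10: 3 empty cells -> not full
Total rows cleared: 1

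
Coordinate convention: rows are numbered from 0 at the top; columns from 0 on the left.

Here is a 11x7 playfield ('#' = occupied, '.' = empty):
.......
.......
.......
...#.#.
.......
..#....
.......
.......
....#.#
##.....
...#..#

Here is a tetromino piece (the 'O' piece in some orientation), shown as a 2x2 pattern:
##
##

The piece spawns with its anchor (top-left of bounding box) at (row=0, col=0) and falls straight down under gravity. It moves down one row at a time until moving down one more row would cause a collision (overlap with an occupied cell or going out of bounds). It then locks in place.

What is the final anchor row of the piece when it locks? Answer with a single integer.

Answer: 7

Derivation:
Spawn at (row=0, col=0). Try each row:
  row 0: fits
  row 1: fits
  row 2: fits
  row 3: fits
  row 4: fits
  row 5: fits
  row 6: fits
  row 7: fits
  row 8: blocked -> lock at row 7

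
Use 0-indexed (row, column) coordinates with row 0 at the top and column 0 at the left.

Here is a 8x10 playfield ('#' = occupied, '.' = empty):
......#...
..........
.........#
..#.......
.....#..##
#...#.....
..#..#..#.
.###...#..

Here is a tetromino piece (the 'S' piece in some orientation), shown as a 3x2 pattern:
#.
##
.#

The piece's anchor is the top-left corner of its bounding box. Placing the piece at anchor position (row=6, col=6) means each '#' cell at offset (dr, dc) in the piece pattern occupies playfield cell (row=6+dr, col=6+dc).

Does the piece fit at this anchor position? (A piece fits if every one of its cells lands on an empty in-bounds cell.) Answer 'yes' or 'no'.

Check each piece cell at anchor (6, 6):
  offset (0,0) -> (6,6): empty -> OK
  offset (1,0) -> (7,6): empty -> OK
  offset (1,1) -> (7,7): occupied ('#') -> FAIL
  offset (2,1) -> (8,7): out of bounds -> FAIL
All cells valid: no

Answer: no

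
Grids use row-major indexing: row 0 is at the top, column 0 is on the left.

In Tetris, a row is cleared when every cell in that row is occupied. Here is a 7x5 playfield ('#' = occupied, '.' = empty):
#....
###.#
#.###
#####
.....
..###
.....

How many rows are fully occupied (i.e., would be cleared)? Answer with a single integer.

Answer: 1

Derivation:
Check each row:
  row 0: 4 empty cells -> not full
  row 1: 1 empty cell -> not full
  row 2: 1 empty cell -> not full
  row 3: 0 empty cells -> FULL (clear)
  row 4: 5 empty cells -> not full
  row 5: 2 empty cells -> not full
  row 6: 5 empty cells -> not full
Total rows cleared: 1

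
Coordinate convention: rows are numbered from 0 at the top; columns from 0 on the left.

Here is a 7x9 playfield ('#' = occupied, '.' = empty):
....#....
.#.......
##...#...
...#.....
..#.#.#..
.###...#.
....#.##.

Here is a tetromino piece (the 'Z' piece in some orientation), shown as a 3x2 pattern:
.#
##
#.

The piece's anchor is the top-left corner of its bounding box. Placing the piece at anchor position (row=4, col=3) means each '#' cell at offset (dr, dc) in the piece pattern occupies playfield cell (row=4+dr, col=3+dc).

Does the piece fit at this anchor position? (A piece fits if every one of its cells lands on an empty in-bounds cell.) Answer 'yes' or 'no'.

Answer: no

Derivation:
Check each piece cell at anchor (4, 3):
  offset (0,1) -> (4,4): occupied ('#') -> FAIL
  offset (1,0) -> (5,3): occupied ('#') -> FAIL
  offset (1,1) -> (5,4): empty -> OK
  offset (2,0) -> (6,3): empty -> OK
All cells valid: no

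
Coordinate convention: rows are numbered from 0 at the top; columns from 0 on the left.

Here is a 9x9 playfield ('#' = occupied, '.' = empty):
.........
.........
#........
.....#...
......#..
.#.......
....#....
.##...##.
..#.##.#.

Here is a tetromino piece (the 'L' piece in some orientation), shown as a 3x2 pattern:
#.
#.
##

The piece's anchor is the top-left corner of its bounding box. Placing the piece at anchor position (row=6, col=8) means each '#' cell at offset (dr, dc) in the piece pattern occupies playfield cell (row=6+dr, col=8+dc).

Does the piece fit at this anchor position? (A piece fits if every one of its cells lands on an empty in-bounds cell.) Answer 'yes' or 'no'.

Answer: no

Derivation:
Check each piece cell at anchor (6, 8):
  offset (0,0) -> (6,8): empty -> OK
  offset (1,0) -> (7,8): empty -> OK
  offset (2,0) -> (8,8): empty -> OK
  offset (2,1) -> (8,9): out of bounds -> FAIL
All cells valid: no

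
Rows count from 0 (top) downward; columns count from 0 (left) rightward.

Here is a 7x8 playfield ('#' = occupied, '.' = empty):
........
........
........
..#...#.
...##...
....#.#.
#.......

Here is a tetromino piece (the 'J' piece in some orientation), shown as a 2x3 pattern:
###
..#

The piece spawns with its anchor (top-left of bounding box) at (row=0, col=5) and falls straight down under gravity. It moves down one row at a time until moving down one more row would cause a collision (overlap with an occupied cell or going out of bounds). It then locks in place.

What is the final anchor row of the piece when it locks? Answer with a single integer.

Answer: 2

Derivation:
Spawn at (row=0, col=5). Try each row:
  row 0: fits
  row 1: fits
  row 2: fits
  row 3: blocked -> lock at row 2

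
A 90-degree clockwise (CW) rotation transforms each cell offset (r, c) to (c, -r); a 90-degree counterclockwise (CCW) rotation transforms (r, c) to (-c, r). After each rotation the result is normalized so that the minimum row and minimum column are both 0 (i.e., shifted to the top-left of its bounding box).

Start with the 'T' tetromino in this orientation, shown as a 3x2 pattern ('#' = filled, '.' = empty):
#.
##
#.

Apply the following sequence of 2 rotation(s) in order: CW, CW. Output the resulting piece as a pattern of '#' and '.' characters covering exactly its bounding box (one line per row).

Start:
#.
##
#.
After rotation 1 (CW):
###
.#.
After rotation 2 (CW):
.#
##
.#

Answer: .#
##
.#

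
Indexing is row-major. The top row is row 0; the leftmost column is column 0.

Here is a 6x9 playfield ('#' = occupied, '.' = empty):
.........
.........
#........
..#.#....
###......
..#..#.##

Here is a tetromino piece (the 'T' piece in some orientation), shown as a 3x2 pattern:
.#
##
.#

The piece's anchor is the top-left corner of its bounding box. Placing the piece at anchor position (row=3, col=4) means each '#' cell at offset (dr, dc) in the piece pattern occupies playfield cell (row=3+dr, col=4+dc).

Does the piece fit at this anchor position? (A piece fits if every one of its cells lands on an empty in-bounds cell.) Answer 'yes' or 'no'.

Check each piece cell at anchor (3, 4):
  offset (0,1) -> (3,5): empty -> OK
  offset (1,0) -> (4,4): empty -> OK
  offset (1,1) -> (4,5): empty -> OK
  offset (2,1) -> (5,5): occupied ('#') -> FAIL
All cells valid: no

Answer: no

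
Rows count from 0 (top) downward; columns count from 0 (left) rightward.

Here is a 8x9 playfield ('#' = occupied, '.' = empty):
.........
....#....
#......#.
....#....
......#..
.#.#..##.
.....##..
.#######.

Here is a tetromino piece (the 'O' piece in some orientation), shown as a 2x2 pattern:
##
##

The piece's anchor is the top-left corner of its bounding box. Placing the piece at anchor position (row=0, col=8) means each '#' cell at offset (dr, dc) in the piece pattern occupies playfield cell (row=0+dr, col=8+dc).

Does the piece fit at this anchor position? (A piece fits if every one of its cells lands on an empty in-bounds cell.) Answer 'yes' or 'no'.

Check each piece cell at anchor (0, 8):
  offset (0,0) -> (0,8): empty -> OK
  offset (0,1) -> (0,9): out of bounds -> FAIL
  offset (1,0) -> (1,8): empty -> OK
  offset (1,1) -> (1,9): out of bounds -> FAIL
All cells valid: no

Answer: no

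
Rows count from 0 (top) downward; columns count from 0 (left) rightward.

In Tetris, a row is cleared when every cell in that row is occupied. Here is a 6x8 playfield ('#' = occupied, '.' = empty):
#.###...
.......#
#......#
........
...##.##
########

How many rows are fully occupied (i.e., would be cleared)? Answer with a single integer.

Check each row:
  row 0: 4 empty cells -> not full
  row 1: 7 empty cells -> not full
  row 2: 6 empty cells -> not full
  row 3: 8 empty cells -> not full
  row 4: 4 empty cells -> not full
  row 5: 0 empty cells -> FULL (clear)
Total rows cleared: 1

Answer: 1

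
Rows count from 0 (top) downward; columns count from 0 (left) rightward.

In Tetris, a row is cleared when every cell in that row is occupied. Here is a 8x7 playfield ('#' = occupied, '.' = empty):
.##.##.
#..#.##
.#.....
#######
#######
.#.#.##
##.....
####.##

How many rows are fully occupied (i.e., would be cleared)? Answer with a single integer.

Check each row:
  row 0: 3 empty cells -> not full
  row 1: 3 empty cells -> not full
  row 2: 6 empty cells -> not full
  row 3: 0 empty cells -> FULL (clear)
  row 4: 0 empty cells -> FULL (clear)
  row 5: 3 empty cells -> not full
  row 6: 5 empty cells -> not full
  row 7: 1 empty cell -> not full
Total rows cleared: 2

Answer: 2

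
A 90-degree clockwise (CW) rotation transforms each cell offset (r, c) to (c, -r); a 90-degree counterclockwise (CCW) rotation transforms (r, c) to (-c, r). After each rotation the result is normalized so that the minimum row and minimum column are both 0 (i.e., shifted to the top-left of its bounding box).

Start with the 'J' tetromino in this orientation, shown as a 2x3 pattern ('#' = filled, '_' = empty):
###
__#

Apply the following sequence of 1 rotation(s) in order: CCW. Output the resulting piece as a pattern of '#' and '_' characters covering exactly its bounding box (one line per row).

Answer: ##
#_
#_

Derivation:
Start:
###
__#
After rotation 1 (CCW):
##
#_
#_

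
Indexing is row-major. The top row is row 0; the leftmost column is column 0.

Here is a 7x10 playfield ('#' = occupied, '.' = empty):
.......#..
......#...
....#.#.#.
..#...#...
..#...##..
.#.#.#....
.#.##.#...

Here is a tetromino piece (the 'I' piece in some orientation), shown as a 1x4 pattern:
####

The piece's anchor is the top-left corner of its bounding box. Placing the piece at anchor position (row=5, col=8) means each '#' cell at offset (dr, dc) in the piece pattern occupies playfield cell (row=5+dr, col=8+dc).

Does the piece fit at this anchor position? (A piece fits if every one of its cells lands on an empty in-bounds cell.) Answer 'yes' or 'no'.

Answer: no

Derivation:
Check each piece cell at anchor (5, 8):
  offset (0,0) -> (5,8): empty -> OK
  offset (0,1) -> (5,9): empty -> OK
  offset (0,2) -> (5,10): out of bounds -> FAIL
  offset (0,3) -> (5,11): out of bounds -> FAIL
All cells valid: no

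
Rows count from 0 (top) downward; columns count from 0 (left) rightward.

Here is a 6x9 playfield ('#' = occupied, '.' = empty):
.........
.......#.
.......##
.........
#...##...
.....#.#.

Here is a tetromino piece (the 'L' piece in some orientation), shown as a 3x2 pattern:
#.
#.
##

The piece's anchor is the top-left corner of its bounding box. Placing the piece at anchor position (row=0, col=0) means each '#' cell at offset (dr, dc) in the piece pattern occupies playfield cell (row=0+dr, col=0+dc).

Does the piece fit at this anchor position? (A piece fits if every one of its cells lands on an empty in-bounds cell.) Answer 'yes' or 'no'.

Answer: yes

Derivation:
Check each piece cell at anchor (0, 0):
  offset (0,0) -> (0,0): empty -> OK
  offset (1,0) -> (1,0): empty -> OK
  offset (2,0) -> (2,0): empty -> OK
  offset (2,1) -> (2,1): empty -> OK
All cells valid: yes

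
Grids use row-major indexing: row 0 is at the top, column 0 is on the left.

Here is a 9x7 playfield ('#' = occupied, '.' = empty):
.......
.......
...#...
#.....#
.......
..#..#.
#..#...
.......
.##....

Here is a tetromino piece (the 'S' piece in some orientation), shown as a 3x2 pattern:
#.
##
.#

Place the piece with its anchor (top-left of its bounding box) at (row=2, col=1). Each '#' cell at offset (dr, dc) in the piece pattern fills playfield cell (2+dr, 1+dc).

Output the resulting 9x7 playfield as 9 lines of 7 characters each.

Fill (2+0,1+0) = (2,1)
Fill (2+1,1+0) = (3,1)
Fill (2+1,1+1) = (3,2)
Fill (2+2,1+1) = (4,2)

Answer: .......
.......
.#.#...
###...#
..#....
..#..#.
#..#...
.......
.##....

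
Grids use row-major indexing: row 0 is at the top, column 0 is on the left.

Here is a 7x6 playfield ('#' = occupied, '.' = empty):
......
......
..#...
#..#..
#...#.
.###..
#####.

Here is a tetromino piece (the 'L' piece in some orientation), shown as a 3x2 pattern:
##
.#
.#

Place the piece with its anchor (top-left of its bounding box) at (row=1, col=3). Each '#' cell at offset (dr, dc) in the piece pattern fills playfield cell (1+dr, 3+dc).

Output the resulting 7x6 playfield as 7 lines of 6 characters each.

Answer: ......
...##.
..#.#.
#..##.
#...#.
.###..
#####.

Derivation:
Fill (1+0,3+0) = (1,3)
Fill (1+0,3+1) = (1,4)
Fill (1+1,3+1) = (2,4)
Fill (1+2,3+1) = (3,4)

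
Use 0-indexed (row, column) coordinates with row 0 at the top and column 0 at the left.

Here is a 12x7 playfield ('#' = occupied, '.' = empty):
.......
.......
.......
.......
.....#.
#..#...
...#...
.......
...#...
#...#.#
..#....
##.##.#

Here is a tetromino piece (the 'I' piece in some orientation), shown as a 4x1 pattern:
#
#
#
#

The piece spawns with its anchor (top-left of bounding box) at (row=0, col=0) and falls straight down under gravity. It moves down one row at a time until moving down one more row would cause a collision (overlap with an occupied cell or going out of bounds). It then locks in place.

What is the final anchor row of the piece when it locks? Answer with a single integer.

Spawn at (row=0, col=0). Try each row:
  row 0: fits
  row 1: fits
  row 2: blocked -> lock at row 1

Answer: 1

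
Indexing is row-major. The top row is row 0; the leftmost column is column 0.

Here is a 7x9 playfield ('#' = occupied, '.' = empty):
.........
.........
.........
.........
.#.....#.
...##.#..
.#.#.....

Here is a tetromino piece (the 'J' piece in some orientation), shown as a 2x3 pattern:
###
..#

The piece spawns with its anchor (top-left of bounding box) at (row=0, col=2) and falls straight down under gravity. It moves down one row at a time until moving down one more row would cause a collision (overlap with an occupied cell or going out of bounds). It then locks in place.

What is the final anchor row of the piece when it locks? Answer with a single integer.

Spawn at (row=0, col=2). Try each row:
  row 0: fits
  row 1: fits
  row 2: fits
  row 3: fits
  row 4: blocked -> lock at row 3

Answer: 3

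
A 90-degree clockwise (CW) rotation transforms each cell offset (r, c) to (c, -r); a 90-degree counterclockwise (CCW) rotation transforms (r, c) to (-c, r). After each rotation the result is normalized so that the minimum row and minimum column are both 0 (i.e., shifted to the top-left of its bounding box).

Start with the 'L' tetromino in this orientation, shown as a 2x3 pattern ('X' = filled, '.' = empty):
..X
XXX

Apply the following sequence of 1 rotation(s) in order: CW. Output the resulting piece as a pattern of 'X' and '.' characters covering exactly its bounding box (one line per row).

Start:
..X
XXX
After rotation 1 (CW):
X.
X.
XX

Answer: X.
X.
XX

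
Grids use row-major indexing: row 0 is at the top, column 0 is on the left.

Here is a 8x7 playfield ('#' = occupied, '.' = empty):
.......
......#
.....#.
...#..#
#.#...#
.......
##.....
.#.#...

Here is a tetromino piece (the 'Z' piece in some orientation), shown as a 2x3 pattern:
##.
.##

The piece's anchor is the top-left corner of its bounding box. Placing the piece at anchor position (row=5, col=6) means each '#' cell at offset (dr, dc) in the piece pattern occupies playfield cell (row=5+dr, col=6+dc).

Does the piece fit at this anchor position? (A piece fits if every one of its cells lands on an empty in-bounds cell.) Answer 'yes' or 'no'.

Check each piece cell at anchor (5, 6):
  offset (0,0) -> (5,6): empty -> OK
  offset (0,1) -> (5,7): out of bounds -> FAIL
  offset (1,1) -> (6,7): out of bounds -> FAIL
  offset (1,2) -> (6,8): out of bounds -> FAIL
All cells valid: no

Answer: no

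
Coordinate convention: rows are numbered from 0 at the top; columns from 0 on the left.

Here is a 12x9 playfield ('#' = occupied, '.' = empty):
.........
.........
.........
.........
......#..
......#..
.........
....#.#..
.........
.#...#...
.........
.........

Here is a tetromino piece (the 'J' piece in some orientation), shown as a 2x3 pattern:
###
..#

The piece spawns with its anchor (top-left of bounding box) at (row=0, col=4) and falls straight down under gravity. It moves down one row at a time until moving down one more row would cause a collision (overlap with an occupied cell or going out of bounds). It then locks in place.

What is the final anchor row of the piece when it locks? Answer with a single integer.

Answer: 2

Derivation:
Spawn at (row=0, col=4). Try each row:
  row 0: fits
  row 1: fits
  row 2: fits
  row 3: blocked -> lock at row 2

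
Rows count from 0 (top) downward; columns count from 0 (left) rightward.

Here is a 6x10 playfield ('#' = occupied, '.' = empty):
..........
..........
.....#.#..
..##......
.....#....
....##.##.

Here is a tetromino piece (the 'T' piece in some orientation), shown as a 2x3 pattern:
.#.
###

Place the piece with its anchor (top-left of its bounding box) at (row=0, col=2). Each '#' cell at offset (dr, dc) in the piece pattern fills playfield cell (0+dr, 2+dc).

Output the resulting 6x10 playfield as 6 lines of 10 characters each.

Fill (0+0,2+1) = (0,3)
Fill (0+1,2+0) = (1,2)
Fill (0+1,2+1) = (1,3)
Fill (0+1,2+2) = (1,4)

Answer: ...#......
..###.....
.....#.#..
..##......
.....#....
....##.##.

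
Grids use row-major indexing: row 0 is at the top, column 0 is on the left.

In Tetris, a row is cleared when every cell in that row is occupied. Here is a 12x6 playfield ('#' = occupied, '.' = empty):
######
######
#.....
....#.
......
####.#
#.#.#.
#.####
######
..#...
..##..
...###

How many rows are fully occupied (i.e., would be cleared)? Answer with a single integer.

Check each row:
  row 0: 0 empty cells -> FULL (clear)
  row 1: 0 empty cells -> FULL (clear)
  row 2: 5 empty cells -> not full
  row 3: 5 empty cells -> not full
  row 4: 6 empty cells -> not full
  row 5: 1 empty cell -> not full
  row 6: 3 empty cells -> not full
  row 7: 1 empty cell -> not full
  row 8: 0 empty cells -> FULL (clear)
  row 9: 5 empty cells -> not full
  row 10: 4 empty cells -> not full
  row 11: 3 empty cells -> not full
Total rows cleared: 3

Answer: 3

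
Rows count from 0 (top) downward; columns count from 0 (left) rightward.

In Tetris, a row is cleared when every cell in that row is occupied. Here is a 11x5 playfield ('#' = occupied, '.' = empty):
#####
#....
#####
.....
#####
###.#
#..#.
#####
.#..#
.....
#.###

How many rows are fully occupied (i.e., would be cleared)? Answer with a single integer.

Check each row:
  row 0: 0 empty cells -> FULL (clear)
  row 1: 4 empty cells -> not full
  row 2: 0 empty cells -> FULL (clear)
  row 3: 5 empty cells -> not full
  row 4: 0 empty cells -> FULL (clear)
  row 5: 1 empty cell -> not full
  row 6: 3 empty cells -> not full
  row 7: 0 empty cells -> FULL (clear)
  row 8: 3 empty cells -> not full
  row 9: 5 empty cells -> not full
  row 10: 1 empty cell -> not full
Total rows cleared: 4

Answer: 4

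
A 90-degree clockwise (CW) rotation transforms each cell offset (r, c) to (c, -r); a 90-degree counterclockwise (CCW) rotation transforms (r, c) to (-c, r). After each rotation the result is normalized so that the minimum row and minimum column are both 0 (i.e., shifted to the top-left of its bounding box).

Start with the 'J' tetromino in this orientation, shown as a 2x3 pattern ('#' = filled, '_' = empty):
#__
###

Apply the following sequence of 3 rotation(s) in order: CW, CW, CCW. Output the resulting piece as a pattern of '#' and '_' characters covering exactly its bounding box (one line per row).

Answer: ##
#_
#_

Derivation:
Start:
#__
###
After rotation 1 (CW):
##
#_
#_
After rotation 2 (CW):
###
__#
After rotation 3 (CCW):
##
#_
#_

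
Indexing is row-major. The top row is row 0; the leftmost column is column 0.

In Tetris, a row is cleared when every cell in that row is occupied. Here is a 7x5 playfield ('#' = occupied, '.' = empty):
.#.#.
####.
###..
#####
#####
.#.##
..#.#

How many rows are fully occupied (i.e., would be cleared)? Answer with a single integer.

Check each row:
  row 0: 3 empty cells -> not full
  row 1: 1 empty cell -> not full
  row 2: 2 empty cells -> not full
  row 3: 0 empty cells -> FULL (clear)
  row 4: 0 empty cells -> FULL (clear)
  row 5: 2 empty cells -> not full
  row 6: 3 empty cells -> not full
Total rows cleared: 2

Answer: 2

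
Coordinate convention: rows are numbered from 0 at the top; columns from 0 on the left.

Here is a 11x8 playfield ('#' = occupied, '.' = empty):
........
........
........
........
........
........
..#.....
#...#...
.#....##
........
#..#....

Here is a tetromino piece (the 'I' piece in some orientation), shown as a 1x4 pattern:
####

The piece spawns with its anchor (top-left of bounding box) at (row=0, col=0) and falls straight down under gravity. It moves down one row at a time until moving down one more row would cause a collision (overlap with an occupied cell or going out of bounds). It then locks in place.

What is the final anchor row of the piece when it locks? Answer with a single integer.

Answer: 5

Derivation:
Spawn at (row=0, col=0). Try each row:
  row 0: fits
  row 1: fits
  row 2: fits
  row 3: fits
  row 4: fits
  row 5: fits
  row 6: blocked -> lock at row 5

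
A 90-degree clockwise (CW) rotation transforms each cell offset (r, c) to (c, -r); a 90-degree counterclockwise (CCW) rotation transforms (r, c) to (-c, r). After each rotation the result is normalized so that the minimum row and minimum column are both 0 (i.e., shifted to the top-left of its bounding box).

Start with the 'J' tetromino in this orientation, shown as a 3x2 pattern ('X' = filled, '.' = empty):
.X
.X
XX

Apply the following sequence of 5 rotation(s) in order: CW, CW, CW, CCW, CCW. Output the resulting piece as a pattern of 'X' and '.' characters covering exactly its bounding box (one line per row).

Start:
.X
.X
XX
After rotation 1 (CW):
X..
XXX
After rotation 2 (CW):
XX
X.
X.
After rotation 3 (CW):
XXX
..X
After rotation 4 (CCW):
XX
X.
X.
After rotation 5 (CCW):
X..
XXX

Answer: X..
XXX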